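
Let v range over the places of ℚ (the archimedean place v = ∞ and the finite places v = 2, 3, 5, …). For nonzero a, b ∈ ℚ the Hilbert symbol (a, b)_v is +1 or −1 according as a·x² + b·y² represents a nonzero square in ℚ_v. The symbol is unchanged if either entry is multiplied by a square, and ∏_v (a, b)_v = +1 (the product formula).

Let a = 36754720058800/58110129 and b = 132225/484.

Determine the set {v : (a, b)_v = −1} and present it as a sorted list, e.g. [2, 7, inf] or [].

[37, 43]

Mod squares: a ≡ 29563, b ≡ 5289. Check v ∈ {∞, 2, 3, 5, 7, 11, 17, 37, 41, 43, 47}.
v=17: a=17^1·(≡7), b=17^0·(≡2) mod 17; (7|17)=-1, (2|17)=+1; (−1)^{1·0·8}·(-1)^0·(+1)^1 = +1.
v=3: a=3^-4·(≡1), b=3^1·(≡2) mod 3; (1|3)=+1, (2|3)=-1; (−1)^{-4·1·1}·(+1)^1·(-1)^-4 = +1.
v=5: a=5^2·(≡3), b=5^2·(≡1) mod 5; (3|5)=-1, (1|5)=+1; (−1)^{2·2·2}·(-1)^2·(+1)^2 = +1.
v=2: v_2(a)=4, v_2(b)=-2; units ≡ 3, 1 (mod 8); ε·ε+αω+βω = 1·0+4·0+-2·1 ≡ 0  ⇒  (a,b)_2 = +1.
v=47: a=47^1·(≡17), b=47^0·(≡1) mod 47; (17|47)=+1, (1|47)=+1; (−1)^{1·0·23}·(+1)^0·(+1)^1 = +1.
v=11: a=11^-4·(≡2), b=11^-2·(≡4) mod 11; (2|11)=-1, (4|11)=+1; (−1)^{-4·-2·5}·(-1)^-2·(+1)^-4 = +1.
v=7: a=7^-2·(≡1), b=7^0·(≡2) mod 7; (1|7)=+1, (2|7)=+1; (−1)^{-2·0·3}·(+1)^0·(+1)^-2 = +1.
v=∞: 29563 > 0 and 5289 > 0  ⇒  (a,b)_∞ = +1.
v=41: a=41^2·(≡23), b=41^1·(≡12) mod 41; (23|41)=+1, (12|41)=-1; (−1)^{2·1·20}·(+1)^1·(-1)^2 = +1.
v=43: a=43^2·(≡39), b=43^1·(≡2) mod 43; (39|43)=-1, (2|43)=-1; (−1)^{2·1·21}·(-1)^1·(-1)^2 = -1.
v=37: a=37^1·(≡22), b=37^0·(≡8) mod 37; (22|37)=-1, (8|37)=-1; (−1)^{1·0·18}·(-1)^0·(-1)^1 = -1.
Ram(29563, 5289) = {37, 43}; no ℚ_37-point on the conic.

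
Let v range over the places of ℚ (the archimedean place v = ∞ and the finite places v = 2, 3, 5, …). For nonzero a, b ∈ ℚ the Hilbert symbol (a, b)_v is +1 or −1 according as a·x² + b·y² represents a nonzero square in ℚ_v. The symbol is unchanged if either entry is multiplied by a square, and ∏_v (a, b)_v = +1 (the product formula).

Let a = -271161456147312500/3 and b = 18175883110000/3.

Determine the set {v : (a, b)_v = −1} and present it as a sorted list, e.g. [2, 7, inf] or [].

(a, b) ≡ (-18879, 957) mod (ℚ^×)²; places V = {2, 3, 5, 7, 11, 29, 31, ∞}.
(a,b)_3: α=-1, u≡1; β=-1, v≡1 (mod 3); (1|3)=+1, (1|3)=+1; sign (−1)^1·+1^-1·+1^-1 = -1.
(a,b)_∞: sgn(-18879)=−, sgn(957)=+, so +1.
(a,b)_7: α=3, u≡3; β=2, v≡5 (mod 7); (3|7)=-1, (5|7)=-1; sign (−1)^0·-1^2·-1^3 = -1.
(a,b)_31: α=3, u≡17; β=2, v≡29 (mod 31); (17|31)=-1, (29|31)=-1; sign (−1)^0·-1^2·-1^3 = -1.
(a,b)_5: α=6, u≡4; β=4, v≡2 (mod 5); (4|5)=+1, (2|5)=-1; sign (−1)^0·+1^4·-1^6 = +1.
(a,b)_2: α=2, β=4; u≡1, v≡5 (mod 8); ε(u)ε(v)=0·0, αω(v)=2·1, βω(u)=4·0; sum ≡ 0  ⇒  +1.
(a,b)_29: α=1, u≡4; β=1, v≡23 (mod 29); (4|29)=+1, (23|29)=+1; sign (−1)^0·+1^1·+1^1 = +1.
(a,b)_11: α=4, u≡6; β=3, v≡10 (mod 11); (6|11)=-1, (10|11)=-1; sign (−1)^0·-1^3·-1^4 = -1.
(-18879, 957 / ℚ) ramifies at {3, 7, 11, 31}: a division algebra.

[3, 7, 11, 31]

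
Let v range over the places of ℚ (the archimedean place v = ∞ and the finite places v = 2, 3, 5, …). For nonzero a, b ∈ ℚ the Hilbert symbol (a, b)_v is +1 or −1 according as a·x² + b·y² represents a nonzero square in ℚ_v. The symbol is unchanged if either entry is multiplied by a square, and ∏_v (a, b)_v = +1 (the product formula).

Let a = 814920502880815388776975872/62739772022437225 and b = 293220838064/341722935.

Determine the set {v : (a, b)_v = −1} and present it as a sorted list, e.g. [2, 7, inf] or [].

Mod squares: a ≡ 462, b ≡ 165. Check v ∈ {∞, 2, 3, 5, 7, 11, 17, 23, 37, 43}.
v=2: v_2(a)=9, v_2(b)=4; units ≡ 7, 5 (mod 8); ε·ε+αω+βω = 1·0+9·1+4·0 ≡ 1  ⇒  (a,b)_2 = -1.
v=3: a=3^1·(≡1), b=3^-3·(≡1) mod 3; (1|3)=+1, (1|3)=+1; (−1)^{1·-3·1}·(+1)^-3·(+1)^1 = -1.
v=5: a=5^-2·(≡3), b=5^-1·(≡2) mod 5; (3|5)=-1, (2|5)=-1; (−1)^{-2·-1·2}·(-1)^-1·(-1)^-2 = -1.
v=7: a=7^19·(≡6), b=7^8·(≡2) mod 7; (6|7)=-1, (2|7)=+1; (−1)^{19·8·3}·(-1)^8·(+1)^19 = +1.
v=11: a=11^5·(≡3), b=11^1·(≡9) mod 11; (3|11)=+1, (9|11)=+1; (−1)^{5·1·5}·(+1)^1·(+1)^5 = -1.
v=17: a=17^2·(≡3), b=17^2·(≡14) mod 17; (3|17)=-1, (14|17)=-1; (−1)^{2·2·8}·(-1)^2·(-1)^2 = +1.
v=23: a=23^-2·(≡16), b=23^0·(≡3) mod 23; (16|23)=+1, (3|23)=+1; (−1)^{-2·0·11}·(+1)^0·(+1)^-2 = +1.
v=∞: 462 > 0 and 165 > 0  ⇒  (a,b)_∞ = +1.
v=43: a=43^-2·(≡27), b=43^-2·(≡13) mod 43; (27|43)=-1, (13|43)=+1; (−1)^{-2·-2·21}·(-1)^-2·(+1)^-2 = +1.
v=37: a=37^-6·(≡24), b=37^-2·(≡32) mod 37; (24|37)=-1, (32|37)=-1; (−1)^{-6·-2·18}·(-1)^-2·(-1)^-6 = +1.
(462, 165 / ℚ) ramifies at {2, 3, 5, 11}: a division algebra.

[2, 3, 5, 11]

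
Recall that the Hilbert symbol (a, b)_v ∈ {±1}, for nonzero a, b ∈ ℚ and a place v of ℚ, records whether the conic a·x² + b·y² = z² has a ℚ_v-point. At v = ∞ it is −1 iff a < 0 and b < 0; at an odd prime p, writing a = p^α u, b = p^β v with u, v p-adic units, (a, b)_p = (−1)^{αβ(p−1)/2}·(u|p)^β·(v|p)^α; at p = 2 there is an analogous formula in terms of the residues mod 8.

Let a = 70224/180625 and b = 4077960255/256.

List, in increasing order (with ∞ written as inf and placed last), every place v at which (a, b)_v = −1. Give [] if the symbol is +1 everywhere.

(a, b) ≡ (4389, 255) mod (ℚ^×)²; places V = {2, 3, 5, 7, 11, 17, 19, 31, 43, ∞}.
(a,b)_31: α=0, u≡7; β=2, v≡18 (mod 31); (7|31)=+1, (18|31)=+1; sign (−1)^0·+1^2·+1^0 = +1.
(a,b)_11: α=1, u≡3; β=0, v≡2 (mod 11); (3|11)=+1, (2|11)=-1; sign (−1)^0·+1^0·-1^1 = -1.
(a,b)_17: α=-2, u≡5; β=1, v≡2 (mod 17); (5|17)=-1, (2|17)=+1; sign (−1)^0·-1^1·+1^-2 = -1.
(a,b)_43: α=0, u≡26; β=2, v≡9 (mod 43); (26|43)=-1, (9|43)=+1; sign (−1)^0·-1^2·+1^0 = +1.
(a,b)_2: α=4, β=-8; u≡5, v≡7 (mod 8); ε(u)ε(v)=0·1, αω(v)=4·0, βω(u)=-8·1; sum ≡ 0  ⇒  +1.
(a,b)_∞: sgn(4389)=+, sgn(255)=+, so +1.
(a,b)_7: α=1, u≡2; β=0, v≡3 (mod 7); (2|7)=+1, (3|7)=-1; sign (−1)^0·+1^0·-1^1 = -1.
(a,b)_5: α=-4, u≡1; β=1, v≡1 (mod 5); (1|5)=+1, (1|5)=+1; sign (−1)^0·+1^1·+1^-4 = +1.
(a,b)_3: α=1, u≡2; β=3, v≡1 (mod 3); (2|3)=-1, (1|3)=+1; sign (−1)^1·-1^3·+1^1 = +1.
(a,b)_19: α=1, u≡13; β=0, v≡15 (mod 19); (13|19)=-1, (15|19)=-1; sign (−1)^0·-1^0·-1^1 = -1.
|Ram(4389, 255)| = 4, even; anisotropic at {7, 11, 17, 19}.

[7, 11, 17, 19]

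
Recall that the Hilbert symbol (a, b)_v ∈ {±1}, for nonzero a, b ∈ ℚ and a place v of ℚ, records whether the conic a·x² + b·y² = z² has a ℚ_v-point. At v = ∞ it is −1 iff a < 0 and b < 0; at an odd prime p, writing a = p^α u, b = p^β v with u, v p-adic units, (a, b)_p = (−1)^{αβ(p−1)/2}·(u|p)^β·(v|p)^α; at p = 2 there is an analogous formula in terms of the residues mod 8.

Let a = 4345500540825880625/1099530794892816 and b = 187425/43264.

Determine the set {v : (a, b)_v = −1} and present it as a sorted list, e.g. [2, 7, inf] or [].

[7, 11, 17, 23]

(a, b) ≡ (33649, 17) mod (ℚ^×)²; places V = {2, 3, 5, 7, 11, 13, 17, 19, 23, 29, ∞}.
(a,b)_7: α=11, u≡3; β=2, v≡6 (mod 7); (3|7)=-1, (6|7)=-1; sign (−1)^0·-1^2·-1^11 = -1.
(a,b)_3: α=-4, u≡1; β=2, v≡2 (mod 3); (1|3)=+1, (2|3)=-1; sign (−1)^0·+1^2·-1^-4 = +1.
(a,b)_∞: sgn(33649)=+, sgn(17)=+, so +1.
(a,b)_13: α=-6, u≡11; β=-2, v≡12 (mod 13); (11|13)=-1, (12|13)=+1; sign (−1)^0·-1^-2·+1^-6 = +1.
(a,b)_29: α=-2, u≡25; β=0, v≡15 (mod 29); (25|29)=+1, (15|29)=-1; sign (−1)^0·+1^0·-1^-2 = +1.
(a,b)_17: α=2, u≡11; β=1, v≡8 (mod 17); (11|17)=-1, (8|17)=+1; sign (−1)^0·-1^1·+1^2 = -1.
(a,b)_11: α=-1, u≡4; β=0, v≡7 (mod 11); (4|11)=+1, (7|11)=-1; sign (−1)^0·+1^0·-1^-1 = -1.
(a,b)_19: α=-1, u≡7; β=0, v≡9 (mod 19); (7|19)=+1, (9|19)=+1; sign (−1)^0·+1^0·+1^-1 = +1.
(a,b)_2: α=-4, β=-8; u≡1, v≡1 (mod 8); ε(u)ε(v)=0·0, αω(v)=-4·0, βω(u)=-8·0; sum ≡ 0  ⇒  +1.
(a,b)_23: α=3, u≡22; β=0, v≡21 (mod 23); (22|23)=-1, (21|23)=-1; sign (−1)^0·-1^0·-1^3 = -1.
(a,b)_5: α=4, u≡4; β=2, v≡3 (mod 5); (4|5)=+1, (3|5)=-1; sign (−1)^0·+1^2·-1^4 = +1.
|Ram(33649, 17)| = 4, even; anisotropic at {7, 11, 17, 23}.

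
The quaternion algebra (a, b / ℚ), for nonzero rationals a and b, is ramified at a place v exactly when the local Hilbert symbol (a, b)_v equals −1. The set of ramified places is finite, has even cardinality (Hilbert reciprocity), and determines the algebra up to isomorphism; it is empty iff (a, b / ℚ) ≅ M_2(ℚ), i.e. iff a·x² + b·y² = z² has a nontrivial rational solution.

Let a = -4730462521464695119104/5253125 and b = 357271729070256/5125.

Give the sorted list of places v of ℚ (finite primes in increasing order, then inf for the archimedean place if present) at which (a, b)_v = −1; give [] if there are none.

Mod squares: a ≡ -3705, b ≡ 3895. Check v ∈ {∞, 2, 3, 5, 7, 11, 13, 19, 23, 41}.
v=11: a=11^2·(≡8), b=11^2·(≡9) mod 11; (8|11)=-1, (9|11)=+1; (−1)^{2·2·5}·(-1)^2·(+1)^2 = +1.
v=5: a=5^-5·(≡1), b=5^-3·(≡1) mod 5; (1|5)=+1, (1|5)=+1; (−1)^{-5·-3·2}·(+1)^-3·(+1)^-5 = +1.
v=3: a=3^1·(≡1), b=3^2·(≡1) mod 3; (1|3)=+1, (1|3)=+1; (−1)^{1·2·1}·(+1)^2·(+1)^1 = +1.
v=∞: -3705 < 0 and 3895 > 0  ⇒  (a,b)_∞ = +1.
v=2: v_2(a)=8, v_2(b)=4; units ≡ 7, 7 (mod 8); ε·ε+αω+βω = 1·1+8·0+4·0 ≡ 1  ⇒  (a,b)_2 = -1.
v=23: a=23^2·(≡7), b=23^0·(≡16) mod 23; (7|23)=-1, (16|23)=+1; (−1)^{2·0·11}·(-1)^0·(+1)^2 = +1.
v=41: a=41^-2·(≡27), b=41^-1·(≡34) mod 41; (27|41)=-1, (34|41)=-1; (−1)^{-2·-1·20}·(-1)^-1·(-1)^-2 = -1.
v=19: a=19^7·(≡12), b=19^5·(≡12) mod 19; (12|19)=-1, (12|19)=-1; (−1)^{7·5·9}·(-1)^5·(-1)^7 = -1.
v=13: a=13^3·(≡4), b=13^2·(≡5) mod 13; (4|13)=+1, (5|13)=-1; (−1)^{3·2·6}·(+1)^2·(-1)^3 = -1.
v=7: a=7^2·(≡6), b=7^2·(≡3) mod 7; (6|7)=-1, (3|7)=-1; (−1)^{2·2·3}·(-1)^2·(-1)^2 = +1.
|Ram(-3705, 3895)| = 4, even; anisotropic at {2, 13, 19, 41}.

[2, 13, 19, 41]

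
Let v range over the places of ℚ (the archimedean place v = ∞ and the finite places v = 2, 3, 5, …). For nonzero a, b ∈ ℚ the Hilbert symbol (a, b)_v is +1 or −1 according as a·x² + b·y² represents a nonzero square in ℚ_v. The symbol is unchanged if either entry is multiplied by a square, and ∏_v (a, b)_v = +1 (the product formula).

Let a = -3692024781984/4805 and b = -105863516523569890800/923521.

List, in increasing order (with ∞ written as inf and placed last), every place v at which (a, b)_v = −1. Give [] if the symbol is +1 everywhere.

[5, 7, 17, inf]

(a, b) ≡ (-770, -12903) mod (ℚ^×)²; places V = {2, 3, 5, 7, 11, 13, 17, 23, 31, ∞}.
(a,b)_3: α=4, u≡1; β=9, v≡1 (mod 3); (1|3)=+1, (1|3)=+1; sign (−1)^0·+1^9·+1^4 = +1.
(a,b)_∞: sgn(-770)=−, sgn(-12903)=−, so -1.
(a,b)_31: α=-2, u≡10; β=-4, v≡11 (mod 31); (10|31)=+1, (11|31)=-1; sign (−1)^0·+1^-4·-1^-2 = +1.
(a,b)_23: α=2, u≡1; β=3, v≡7 (mod 23); (1|23)=+1, (7|23)=-1; sign (−1)^0·+1^3·-1^2 = +1.
(a,b)_7: α=1, u≡4; β=0, v≡5 (mod 7); (4|7)=+1, (5|7)=-1; sign (−1)^0·+1^0·-1^1 = -1.
(a,b)_2: α=5, β=4; u≡7, v≡1 (mod 8); ε(u)ε(v)=1·0, αω(v)=5·0, βω(u)=4·0; sum ≡ 0  ⇒  +1.
(a,b)_17: α=2, u≡14; β=3, v≡14 (mod 17); (14|17)=-1, (14|17)=-1; sign (−1)^0·-1^3·-1^2 = -1.
(a,b)_13: α=0, u≡9; β=2, v≡2 (mod 13); (9|13)=+1, (2|13)=-1; sign (−1)^0·+1^2·-1^0 = +1.
(a,b)_5: α=-1, u≡1; β=2, v≡3 (mod 5); (1|5)=+1, (3|5)=-1; sign (−1)^0·+1^2·-1^-1 = -1.
(a,b)_11: α=3, u≡2; β=3, v≡5 (mod 11); (2|11)=-1, (5|11)=+1; sign (−1)^1·-1^3·+1^3 = +1.
Ram(-770, -12903) = {5, 7, 17, ∞}; no ℚ_5-point on the conic.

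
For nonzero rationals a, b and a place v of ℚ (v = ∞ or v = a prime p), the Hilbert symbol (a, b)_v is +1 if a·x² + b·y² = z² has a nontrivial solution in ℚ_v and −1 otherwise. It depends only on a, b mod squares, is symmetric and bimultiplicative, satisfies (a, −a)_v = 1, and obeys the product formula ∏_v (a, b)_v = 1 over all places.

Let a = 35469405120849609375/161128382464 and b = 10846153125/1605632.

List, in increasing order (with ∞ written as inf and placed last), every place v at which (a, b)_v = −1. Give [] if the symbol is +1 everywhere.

[]

Mod squares: a ≡ 15, b ≡ 10. Check v ∈ {∞, 2, 3, 5, 7, 23}.
v=3: a=3^19·(≡2), b=3^8·(≡1) mod 3; (2|3)=-1, (1|3)=+1; (−1)^{19·8·1}·(-1)^8·(+1)^19 = +1.
v=23: a=23^0·(≡19), b=23^2·(≡14) mod 23; (19|23)=-1, (14|23)=-1; (−1)^{0·2·11}·(-1)^2·(-1)^0 = +1.
v=5: a=5^15·(≡3), b=5^5·(≡2) mod 5; (3|5)=-1, (2|5)=-1; (−1)^{15·5·2}·(-1)^5·(-1)^15 = +1.
v=∞: 15 > 0 and 10 > 0  ⇒  (a,b)_∞ = +1.
v=7: a=7^-4·(≡1), b=7^-2·(≡3) mod 7; (1|7)=+1, (3|7)=-1; (−1)^{-4·-2·3}·(+1)^-2·(-1)^-4 = +1.
v=2: v_2(a)=-26, v_2(b)=-15; units ≡ 7, 5 (mod 8); ε·ε+αω+βω = 1·0+-26·1+-15·0 ≡ 0  ⇒  (a,b)_2 = +1.
Every local symbol is +1, so the conic 15·x² + 10·y² = z² has ℚ_v-points for all v and hence a ℚ-point; (a, b / ℚ) ≅ M_2(ℚ).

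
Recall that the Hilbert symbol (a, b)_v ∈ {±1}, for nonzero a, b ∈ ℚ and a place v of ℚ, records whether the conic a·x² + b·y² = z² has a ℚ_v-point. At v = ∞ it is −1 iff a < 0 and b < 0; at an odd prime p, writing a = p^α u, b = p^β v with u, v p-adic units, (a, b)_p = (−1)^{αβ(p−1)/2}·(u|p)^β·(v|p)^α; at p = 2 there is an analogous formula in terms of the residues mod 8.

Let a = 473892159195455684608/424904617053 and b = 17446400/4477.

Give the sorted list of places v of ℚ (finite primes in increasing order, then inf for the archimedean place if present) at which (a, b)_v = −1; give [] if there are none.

[29, 47]

Mod squares: a ≡ 2146, b ≡ 100862. Check v ∈ {∞, 2, 3, 5, 7, 11, 29, 37, 47}.
v=3: a=3^-14·(≡1), b=3^0·(≡2) mod 3; (1|3)=+1, (2|3)=-1; (−1)^{-14·0·1}·(+1)^0·(-1)^-14 = +1.
v=47: a=47^2·(≡41), b=47^1·(≡23) mod 47; (41|47)=-1, (23|47)=-1; (−1)^{2·1·23}·(-1)^1·(-1)^2 = -1.
v=5: a=5^0·(≡1), b=5^2·(≡3) mod 5; (1|5)=+1, (3|5)=-1; (−1)^{0·2·2}·(+1)^2·(-1)^0 = +1.
v=∞: 2146 > 0 and 100862 > 0  ⇒  (a,b)_∞ = +1.
v=7: a=7^-4·(≡2), b=7^0·(≡5) mod 7; (2|7)=+1, (5|7)=-1; (−1)^{-4·0·3}·(+1)^0·(-1)^-4 = +1.
v=2: v_2(a)=43, v_2(b)=9; units ≡ 1, 7 (mod 8); ε·ε+αω+βω = 0·1+43·0+9·0 ≡ 0  ⇒  (a,b)_2 = +1.
v=37: a=37^-1·(≡21), b=37^-1·(≡16) mod 37; (21|37)=+1, (16|37)=+1; (−1)^{-1·-1·18}·(+1)^-1·(+1)^-1 = +1.
v=29: a=29^3·(≡1), b=29^1·(≡18) mod 29; (1|29)=+1, (18|29)=-1; (−1)^{3·1·14}·(+1)^1·(-1)^3 = -1.
v=11: a=11^0·(≡3), b=11^-2·(≡1) mod 11; (3|11)=+1, (1|11)=+1; (−1)^{0·-2·5}·(+1)^-2·(+1)^0 = +1.
(2146, 100862 / ℚ) ramifies at {29, 47}: a division algebra.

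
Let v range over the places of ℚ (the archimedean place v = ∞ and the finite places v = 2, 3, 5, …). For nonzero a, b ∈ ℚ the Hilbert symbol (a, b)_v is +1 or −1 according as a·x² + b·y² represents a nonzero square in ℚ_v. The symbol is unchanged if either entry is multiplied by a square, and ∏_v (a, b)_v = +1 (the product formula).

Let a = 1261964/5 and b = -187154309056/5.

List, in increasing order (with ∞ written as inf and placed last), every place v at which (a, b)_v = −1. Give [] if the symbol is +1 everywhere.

(a, b) ≡ (1577455, -27639755) mod (ℚ^×)²; places V = {2, 5, 11, 13, 23, 29, 31, 43, ∞}.
(a,b)_23: α=1, u≡21; β=2, v≡16 (mod 23); (21|23)=-1, (16|23)=+1; sign (−1)^0·-1^2·+1^1 = +1.
(a,b)_2: α=2, β=6; u≡7, v≡5 (mod 8); ε(u)ε(v)=1·0, αω(v)=2·1, βω(u)=6·0; sum ≡ 0  ⇒  +1.
(a,b)_29: α=1, u≡9; β=1, v≡18 (mod 29); (9|29)=+1, (18|29)=-1; sign (−1)^0·+1^1·-1^1 = -1.
(a,b)_31: α=0, u≡28; β=1, v≡30 (mod 31); (28|31)=+1, (30|31)=-1; sign (−1)^0·+1^1·-1^0 = +1.
(a,b)_43: α=1, u≡13; β=1, v≡39 (mod 43); (13|43)=+1, (39|43)=-1; sign (−1)^1·+1^1·-1^1 = +1.
(a,b)_11: α=1, u≡1; β=1, v≡9 (mod 11); (1|11)=+1, (9|11)=+1; sign (−1)^1·+1^1·+1^1 = -1.
(a,b)_5: α=-1, u≡4; β=-1, v≡4 (mod 5); (4|5)=+1, (4|5)=+1; sign (−1)^0·+1^-1·+1^-1 = +1.
(a,b)_∞: sgn(1577455)=+, sgn(-27639755)=−, so +1.
(a,b)_13: α=0, u≡3; β=1, v≡5 (mod 13); (3|13)=+1, (5|13)=-1; sign (−1)^0·+1^1·-1^0 = +1.
(1577455, -27639755 / ℚ) ramifies at {11, 29}: a division algebra.

[11, 29]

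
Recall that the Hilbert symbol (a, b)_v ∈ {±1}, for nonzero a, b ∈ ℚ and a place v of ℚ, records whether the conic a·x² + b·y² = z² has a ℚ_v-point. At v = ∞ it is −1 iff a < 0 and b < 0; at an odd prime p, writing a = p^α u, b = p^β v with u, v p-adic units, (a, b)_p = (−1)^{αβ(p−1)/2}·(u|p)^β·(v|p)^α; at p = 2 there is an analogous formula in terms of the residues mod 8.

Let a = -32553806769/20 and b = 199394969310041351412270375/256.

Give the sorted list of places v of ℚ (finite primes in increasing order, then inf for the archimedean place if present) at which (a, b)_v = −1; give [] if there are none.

[2, 5, 11, 19, 23, 31]

(a, b) ≡ (-2091045, 67735) mod (ℚ^×)²; places V = {2, 3, 5, 11, 19, 23, 29, 31, ∞}.
(a,b)_31: α=2, u≡30; β=5, v≡27 (mod 31); (30|31)=-1, (27|31)=-1; sign (−1)^0·-1^5·-1^2 = -1.
(a,b)_3: α=5, u≡2; β=8, v≡1 (mod 3); (2|3)=-1, (1|3)=+1; sign (−1)^0·-1^8·+1^5 = +1.
(a,b)_2: α=-2, β=-8; u≡3, v≡7 (mod 8); ε(u)ε(v)=1·1, αω(v)=-2·0, βω(u)=-8·1; sum ≡ 1  ⇒  -1.
(a,b)_29: α=1, u≡27; β=2, v≡25 (mod 29); (27|29)=-1, (25|29)=+1; sign (−1)^0·-1^2·+1^1 = +1.
(a,b)_5: α=-1, u≡4; β=3, v≡3 (mod 5); (4|5)=+1, (3|5)=-1; sign (−1)^0·+1^3·-1^-1 = -1.
(a,b)_∞: sgn(-2091045)=−, sgn(67735)=+, so +1.
(a,b)_11: α=1, u≡2; β=2, v≡2 (mod 11); (2|11)=-1, (2|11)=-1; sign (−1)^0·-1^2·-1^1 = -1.
(a,b)_19: α=1, u≡18; β=3, v≡3 (mod 19); (18|19)=-1, (3|19)=-1; sign (−1)^1·-1^3·-1^1 = -1.
(a,b)_23: α=1, u≡16; β=3, v≡2 (mod 23); (16|23)=+1, (2|23)=+1; sign (−1)^1·+1^3·+1^1 = -1.
(-2091045, 67735 / ℚ) ramifies at {2, 5, 11, 19, 23, 31}: a division algebra.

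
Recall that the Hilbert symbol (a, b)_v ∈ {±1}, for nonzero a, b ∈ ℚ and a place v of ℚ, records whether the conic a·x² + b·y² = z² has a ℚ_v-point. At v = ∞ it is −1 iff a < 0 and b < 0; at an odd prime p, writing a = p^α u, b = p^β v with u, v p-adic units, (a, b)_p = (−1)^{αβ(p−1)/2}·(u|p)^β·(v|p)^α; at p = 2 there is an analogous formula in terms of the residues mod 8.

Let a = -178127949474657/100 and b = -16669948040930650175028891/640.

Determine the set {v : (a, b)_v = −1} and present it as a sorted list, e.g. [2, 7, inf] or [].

[5, inf]

Mod squares: a ≡ -1537, b ≡ -162110. Check v ∈ {∞, 2, 3, 5, 7, 11, 13, 29, 43, 53}.
v=29: a=29^3·(≡25), b=29^5·(≡16) mod 29; (25|29)=+1, (16|29)=+1; (−1)^{3·5·14}·(+1)^5·(+1)^3 = +1.
v=5: a=5^-2·(≡2), b=5^-1·(≡3) mod 5; (2|5)=-1, (3|5)=-1; (−1)^{-2·-1·2}·(-1)^-1·(-1)^-2 = -1.
v=3: a=3^2·(≡2), b=3^4·(≡1) mod 3; (2|3)=-1, (1|3)=+1; (−1)^{2·4·1}·(-1)^4·(+1)^2 = +1.
v=43: a=43^2·(≡35), b=43^3·(≡38) mod 43; (35|43)=+1, (38|43)=+1; (−1)^{2·3·21}·(+1)^3·(+1)^2 = +1.
v=2: v_2(a)=-2, v_2(b)=-7; units ≡ 7, 1 (mod 8); ε·ε+αω+βω = 1·0+-2·0+-7·0 ≡ 0  ⇒  (a,b)_2 = +1.
v=7: a=7^2·(≡3), b=7^0·(≡3) mod 7; (3|7)=-1, (3|7)=-1; (−1)^{2·0·3}·(-1)^0·(-1)^2 = +1.
v=13: a=13^2·(≡9), b=13^5·(≡10) mod 13; (9|13)=+1, (10|13)=+1; (−1)^{2·5·6}·(+1)^5·(+1)^2 = +1.
v=11: a=11^0·(≡5), b=11^2·(≡8) mod 11; (5|11)=+1, (8|11)=-1; (−1)^{0·2·5}·(+1)^2·(-1)^0 = +1.
v=53: a=53^1·(≡7), b=53^2·(≡1) mod 53; (7|53)=+1, (1|53)=+1; (−1)^{1·2·26}·(+1)^2·(+1)^1 = +1.
v=∞: -1537 < 0 and -162110 < 0  ⇒  (a,b)_∞ = -1.
|Ram(-1537, -162110)| = 2, even; anisotropic at {5, ∞}.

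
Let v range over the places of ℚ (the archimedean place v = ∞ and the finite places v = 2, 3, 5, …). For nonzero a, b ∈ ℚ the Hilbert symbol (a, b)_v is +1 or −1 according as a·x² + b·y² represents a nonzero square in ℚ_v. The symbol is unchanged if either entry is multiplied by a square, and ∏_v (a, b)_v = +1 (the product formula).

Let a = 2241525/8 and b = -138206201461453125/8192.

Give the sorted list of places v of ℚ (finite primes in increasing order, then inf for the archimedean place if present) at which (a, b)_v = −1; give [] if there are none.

[3, 11, 13, 19]

(a, b) ≡ (1482, -5434) mod (ℚ^×)²; places V = {2, 3, 5, 7, 11, 13, 19, ∞}.
(a,b)_7: α=0, u≡6; β=2, v≡6 (mod 7); (6|7)=-1, (6|7)=-1; sign (−1)^0·-1^2·-1^0 = +1.
(a,b)_5: α=2, u≡2; β=6, v≡1 (mod 5); (2|5)=-1, (1|5)=+1; sign (−1)^0·-1^6·+1^2 = +1.
(a,b)_19: α=1, u≡10; β=3, v≡2 (mod 19); (10|19)=-1, (2|19)=-1; sign (−1)^1·-1^3·-1^1 = -1.
(a,b)_∞: sgn(1482)=+, sgn(-5434)=−, so +1.
(a,b)_13: α=1, u≡4; β=3, v≡6 (mod 13); (4|13)=+1, (6|13)=-1; sign (−1)^0·+1^3·-1^1 = -1.
(a,b)_11: α=2, u≡7; β=3, v≡3 (mod 11); (7|11)=-1, (3|11)=+1; sign (−1)^0·-1^3·+1^2 = -1.
(a,b)_2: α=-3, β=-13; u≡5, v≡3 (mod 8); ε(u)ε(v)=0·1, αω(v)=-3·1, βω(u)=-13·1; sum ≡ 0  ⇒  +1.
(a,b)_3: α=1, u≡2; β=2, v≡2 (mod 3); (2|3)=-1, (2|3)=-1; sign (−1)^0·-1^2·-1^1 = -1.
|Ram(1482, -5434)| = 4, even; anisotropic at {3, 11, 13, 19}.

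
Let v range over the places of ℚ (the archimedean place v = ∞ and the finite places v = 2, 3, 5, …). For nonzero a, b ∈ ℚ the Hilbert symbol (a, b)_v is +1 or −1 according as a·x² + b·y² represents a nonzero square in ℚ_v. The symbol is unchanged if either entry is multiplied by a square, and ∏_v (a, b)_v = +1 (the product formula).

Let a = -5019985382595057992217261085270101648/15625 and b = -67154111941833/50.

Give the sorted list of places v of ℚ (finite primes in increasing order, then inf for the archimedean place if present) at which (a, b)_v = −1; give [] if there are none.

[2, 7, 19, 31, 43, inf]

Mod squares: a ≡ -519593, b ≡ -510349714. Check v ∈ {∞, 2, 3, 5, 7, 19, 23, 29, 31, 41, 43}.
v=23: a=23^3·(≡13), b=23^1·(≡15) mod 23; (13|23)=+1, (15|23)=-1; (−1)^{3·1·11}·(+1)^1·(-1)^3 = +1.
v=43: a=43^2·(≡22), b=43^1·(≡21) mod 43; (22|43)=-1, (21|43)=+1; (−1)^{2·1·21}·(-1)^1·(+1)^2 = -1.
v=19: a=19^5·(≡15), b=19^2·(≡12) mod 19; (15|19)=-1, (12|19)=-1; (−1)^{5·2·9}·(-1)^2·(-1)^5 = -1.
v=3: a=3^20·(≡1), b=3^6·(≡2) mod 3; (1|3)=+1, (2|3)=-1; (−1)^{20·6·1}·(+1)^6·(-1)^20 = +1.
v=41: a=41^3·(≡21), b=41^1·(≡20) mod 41; (21|41)=+1, (20|41)=+1; (−1)^{3·1·20}·(+1)^1·(+1)^3 = +1.
v=29: a=29^3·(≡1), b=29^1·(≡28) mod 29; (1|29)=+1, (28|29)=+1; (−1)^{3·1·14}·(+1)^1·(+1)^3 = +1.
v=31: a=31^2·(≡29), b=31^1·(≡9) mod 31; (29|31)=-1, (9|31)=+1; (−1)^{2·1·15}·(-1)^1·(+1)^2 = -1.
v=5: a=5^-6·(≡2), b=5^-2·(≡1) mod 5; (2|5)=-1, (1|5)=+1; (−1)^{-6·-2·2}·(-1)^-2·(+1)^-6 = +1.
v=7: a=7^0·(≡3), b=7^1·(≡3) mod 7; (3|7)=-1, (3|7)=-1; (−1)^{0·1·3}·(-1)^1·(-1)^0 = -1.
v=∞: -519593 < 0 and -510349714 < 0  ⇒  (a,b)_∞ = -1.
v=2: v_2(a)=4, v_2(b)=-1; units ≡ 7, 7 (mod 8); ε·ε+αω+βω = 1·1+4·0+-1·0 ≡ 1  ⇒  (a,b)_2 = -1.
|Ram(-519593, -510349714)| = 6, even; anisotropic at {2, 7, 19, 31, 43, ∞}.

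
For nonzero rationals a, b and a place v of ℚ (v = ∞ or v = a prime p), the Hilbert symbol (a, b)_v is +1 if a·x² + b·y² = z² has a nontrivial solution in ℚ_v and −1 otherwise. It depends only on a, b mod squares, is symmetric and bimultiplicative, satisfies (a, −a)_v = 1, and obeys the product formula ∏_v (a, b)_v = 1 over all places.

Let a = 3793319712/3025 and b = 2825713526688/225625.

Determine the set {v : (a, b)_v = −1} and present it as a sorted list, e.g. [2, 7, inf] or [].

[2, 3, 29, 31]

(a, b) ≡ (537602, 70122) mod (ℚ^×)²; places V = {2, 3, 5, 7, 11, 13, 19, 23, 29, 31, ∞}.
(a,b)_7: α=2, u≡1; β=0, v≡3 (mod 7); (1|7)=+1, (3|7)=-1; sign (−1)^0·+1^0·-1^2 = +1.
(a,b)_19: α=0, u≡9; β=-2, v≡14 (mod 19); (9|19)=+1, (14|19)=-1; sign (−1)^0·+1^-2·-1^0 = +1.
(a,b)_5: α=-2, u≡2; β=-4, v≡3 (mod 5); (2|5)=-1, (3|5)=-1; sign (−1)^0·-1^-4·-1^-2 = +1.
(a,b)_13: α=1, u≡4; β=1, v≡1 (mod 13); (4|13)=+1, (1|13)=+1; sign (−1)^0·+1^1·+1^1 = +1.
(a,b)_29: α=1, u≡7; β=1, v≡14 (mod 29); (7|29)=+1, (14|29)=-1; sign (−1)^0·+1^1·-1^1 = -1.
(a,b)_31: α=1, u≡12; β=1, v≡24 (mod 31); (12|31)=-1, (24|31)=-1; sign (−1)^1·-1^1·-1^1 = -1.
(a,b)_23: α=1, u≡9; β=4, v≡6 (mod 23); (9|23)=+1, (6|23)=+1; sign (−1)^0·+1^4·+1^1 = +1.
(a,b)_3: α=2, u≡2; β=3, v≡1 (mod 3); (2|3)=-1, (1|3)=+1; sign (−1)^0·-1^3·+1^2 = -1.
(a,b)_2: α=5, β=5; u≡1, v≡5 (mod 8); ε(u)ε(v)=0·0, αω(v)=5·1, βω(u)=5·0; sum ≡ 1  ⇒  -1.
(a,b)_11: α=-2, u≡2; β=0, v≡2 (mod 11); (2|11)=-1, (2|11)=-1; sign (−1)^0·-1^0·-1^-2 = +1.
(a,b)_∞: sgn(537602)=+, sgn(70122)=+, so +1.
(537602, 70122 / ℚ) ramifies at {2, 3, 29, 31}: a division algebra.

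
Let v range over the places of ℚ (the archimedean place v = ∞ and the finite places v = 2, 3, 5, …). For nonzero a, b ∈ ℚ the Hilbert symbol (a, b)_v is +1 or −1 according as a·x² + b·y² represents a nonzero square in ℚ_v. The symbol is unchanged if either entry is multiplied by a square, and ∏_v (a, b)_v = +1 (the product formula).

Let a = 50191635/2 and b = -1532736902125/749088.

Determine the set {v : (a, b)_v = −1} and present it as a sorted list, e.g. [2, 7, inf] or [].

Mod squares: a ≡ 278070, b ≡ -7130. Check v ∈ {∞, 2, 3, 5, 11, 13, 17, 19, 23, 29, 31}.
v=19: a=19^2·(≡6), b=19^0·(≡15) mod 19; (6|19)=+1, (15|19)=-1; (−1)^{2·0·9}·(+1)^0·(-1)^2 = +1.
v=3: a=3^1·(≡2), b=3^-4·(≡1) mod 3; (2|3)=-1, (1|3)=+1; (−1)^{1·-4·1}·(-1)^-4·(+1)^1 = +1.
v=∞: 278070 > 0 and -7130 < 0  ⇒  (a,b)_∞ = +1.
v=31: a=31^1·(≡24), b=31^1·(≡5) mod 31; (24|31)=-1, (5|31)=+1; (−1)^{1·1·15}·(-1)^1·(+1)^1 = +1.
v=29: a=29^0·(≡15), b=29^2·(≡24) mod 29; (15|29)=-1, (24|29)=+1; (−1)^{0·2·14}·(-1)^2·(+1)^0 = +1.
v=13: a=13^1·(≡6), b=13^2·(≡2) mod 13; (6|13)=-1, (2|13)=-1; (−1)^{1·2·6}·(-1)^2·(-1)^1 = -1.
v=17: a=17^0·(≡1), b=17^-2·(≡5) mod 17; (1|17)=+1, (5|17)=-1; (−1)^{0·-2·8}·(+1)^-2·(-1)^0 = +1.
v=5: a=5^1·(≡1), b=5^3·(≡1) mod 5; (1|5)=+1, (1|5)=+1; (−1)^{1·3·2}·(+1)^3·(+1)^1 = +1.
v=2: v_2(a)=-1, v_2(b)=-5; units ≡ 3, 3 (mod 8); ε·ε+αω+βω = 1·1+-1·1+-5·1 ≡ 1  ⇒  (a,b)_2 = -1.
v=11: a=11^0·(≡5), b=11^2·(≡5) mod 11; (5|11)=+1, (5|11)=+1; (−1)^{0·2·5}·(+1)^2·(+1)^0 = +1.
v=23: a=23^1·(≡14), b=23^1·(≡13) mod 23; (14|23)=-1, (13|23)=+1; (−1)^{1·1·11}·(-1)^1·(+1)^1 = +1.
Ram(278070, -7130) = {2, 13}; no ℚ_2-point on the conic.

[2, 13]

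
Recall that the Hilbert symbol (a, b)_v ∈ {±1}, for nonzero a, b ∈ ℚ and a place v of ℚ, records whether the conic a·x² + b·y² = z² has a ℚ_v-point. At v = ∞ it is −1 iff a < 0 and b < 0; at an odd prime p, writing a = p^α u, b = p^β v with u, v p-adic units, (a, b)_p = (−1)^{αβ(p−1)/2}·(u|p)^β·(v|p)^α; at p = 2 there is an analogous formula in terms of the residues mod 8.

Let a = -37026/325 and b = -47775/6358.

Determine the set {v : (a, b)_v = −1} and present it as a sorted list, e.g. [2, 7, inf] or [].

Mod squares: a ≡ -442, b ≡ -858. Check v ∈ {∞, 2, 3, 5, 7, 11, 13, 17}.
v=∞: -442 < 0 and -858 < 0  ⇒  (a,b)_∞ = -1.
v=2: v_2(a)=1, v_2(b)=-1; units ≡ 3, 3 (mod 8); ε·ε+αω+βω = 1·1+1·1+-1·1 ≡ 1  ⇒  (a,b)_2 = -1.
v=13: a=13^-1·(≡2), b=13^1·(≡4) mod 13; (2|13)=-1, (4|13)=+1; (−1)^{-1·1·6}·(-1)^1·(+1)^-1 = -1.
v=11: a=11^2·(≡4), b=11^-1·(≡7) mod 11; (4|11)=+1, (7|11)=-1; (−1)^{2·-1·5}·(+1)^-1·(-1)^2 = +1.
v=7: a=7^0·(≡6), b=7^2·(≡6) mod 7; (6|7)=-1, (6|7)=-1; (−1)^{0·2·3}·(-1)^2·(-1)^0 = +1.
v=3: a=3^2·(≡2), b=3^1·(≡2) mod 3; (2|3)=-1, (2|3)=-1; (−1)^{2·1·1}·(-1)^1·(-1)^2 = -1.
v=5: a=5^-2·(≡3), b=5^2·(≡3) mod 5; (3|5)=-1, (3|5)=-1; (−1)^{-2·2·2}·(-1)^2·(-1)^-2 = +1.
v=17: a=17^1·(≡16), b=17^-2·(≡16) mod 17; (16|17)=+1, (16|17)=+1; (−1)^{1·-2·8}·(+1)^-2·(+1)^1 = +1.
|Ram(-442, -858)| = 4, even; anisotropic at {2, 3, 13, ∞}.

[2, 3, 13, inf]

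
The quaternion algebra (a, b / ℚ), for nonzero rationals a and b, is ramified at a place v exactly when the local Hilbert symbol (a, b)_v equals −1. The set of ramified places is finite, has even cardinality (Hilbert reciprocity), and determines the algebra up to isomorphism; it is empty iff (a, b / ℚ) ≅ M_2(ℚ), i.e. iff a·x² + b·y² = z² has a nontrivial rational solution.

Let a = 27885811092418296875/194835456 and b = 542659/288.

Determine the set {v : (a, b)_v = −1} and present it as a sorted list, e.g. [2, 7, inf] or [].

(a, b) ≡ (24679, 38) mod (ℚ^×)²; places V = {2, 3, 5, 11, 13, 19, 23, 29, 37, 41, ∞}.
(a,b)_13: α=4, u≡8; β=4, v≡3 (mod 13); (8|13)=-1, (3|13)=+1; sign (−1)^0·-1^4·+1^4 = +1.
(a,b)_19: α=2, u≡17; β=1, v≡14 (mod 19); (17|19)=+1, (14|19)=-1; sign (−1)^0·+1^1·-1^2 = +1.
(a,b)_11: α=2, u≡2; β=0, v≡9 (mod 11); (2|11)=-1, (9|11)=+1; sign (−1)^0·-1^0·+1^2 = +1.
(a,b)_29: α=-1, u≡12; β=0, v≡9 (mod 29); (12|29)=-1, (9|29)=+1; sign (−1)^0·-1^0·+1^-1 = +1.
(a,b)_37: α=1, u≡33; β=0, v≡21 (mod 37); (33|37)=+1, (21|37)=+1; sign (−1)^0·+1^0·+1^1 = +1.
(a,b)_41: α=2, u≡6; β=0, v≡24 (mod 41); (6|41)=-1, (24|41)=-1; sign (−1)^0·-1^0·-1^2 = +1.
(a,b)_∞: sgn(24679)=+, sgn(38)=+, so +1.
(a,b)_23: α=1, u≡22; β=0, v≡17 (mod 23); (22|23)=-1, (17|23)=-1; sign (−1)^0·-1^0·-1^1 = -1.
(a,b)_5: α=6, u≡1; β=0, v≡3 (mod 5); (1|5)=+1, (3|5)=-1; sign (−1)^0·+1^0·-1^6 = +1.
(a,b)_3: α=-8, u≡1; β=-2, v≡2 (mod 3); (1|3)=+1, (2|3)=-1; sign (−1)^0·+1^-2·-1^-8 = +1.
(a,b)_2: α=-10, β=-5; u≡7, v≡3 (mod 8); ε(u)ε(v)=1·1, αω(v)=-10·1, βω(u)=-5·0; sum ≡ 1  ⇒  -1.
Ram(24679, 38) = {2, 23}; no ℚ_2-point on the conic.

[2, 23]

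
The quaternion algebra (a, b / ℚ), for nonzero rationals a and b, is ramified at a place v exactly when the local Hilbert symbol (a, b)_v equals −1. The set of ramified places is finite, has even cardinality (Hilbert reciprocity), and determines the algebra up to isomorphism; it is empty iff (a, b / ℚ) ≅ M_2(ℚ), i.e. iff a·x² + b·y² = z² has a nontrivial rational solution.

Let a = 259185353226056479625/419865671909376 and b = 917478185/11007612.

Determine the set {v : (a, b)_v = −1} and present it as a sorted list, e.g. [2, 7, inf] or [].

[5, 13]

Mod squares: a ≡ 65, b ≡ 455. Check v ∈ {∞, 2, 3, 5, 7, 11, 13, 17, 19, 37}.
v=13: a=13^7·(≡8), b=13^3·(≡9) mod 13; (8|13)=-1, (9|13)=+1; (−1)^{7·3·6}·(-1)^3·(+1)^7 = -1.
v=17: a=17^6·(≡7), b=17^4·(≡2) mod 17; (7|17)=-1, (2|17)=+1; (−1)^{6·4·8}·(-1)^4·(+1)^6 = +1.
v=11: a=11^-4·(≡7), b=11^-2·(≡4) mod 11; (7|11)=-1, (4|11)=+1; (−1)^{-4·-2·5}·(-1)^-2·(+1)^-4 = +1.
v=19: a=19^0·(≡12), b=19^-2·(≡3) mod 19; (12|19)=-1, (3|19)=-1; (−1)^{0·-2·9}·(-1)^-2·(-1)^0 = +1.
v=2: v_2(a)=-14, v_2(b)=-2; units ≡ 1, 7 (mod 8); ε·ε+αω+βω = 0·1+-14·0+-2·0 ≡ 0  ⇒  (a,b)_2 = +1.
v=3: a=3^-6·(≡2), b=3^-2·(≡2) mod 3; (2|3)=-1, (2|3)=-1; (−1)^{-6·-2·1}·(-1)^-2·(-1)^-6 = +1.
v=7: a=7^-4·(≡2), b=7^-1·(≡1) mod 7; (2|7)=+1, (1|7)=+1; (−1)^{-4·-1·3}·(+1)^-1·(+1)^-4 = +1.
v=37: a=37^2·(≡21), b=37^0·(≡26) mod 37; (21|37)=+1, (26|37)=+1; (−1)^{2·0·18}·(+1)^0·(+1)^2 = +1.
v=∞: 65 > 0 and 455 > 0  ⇒  (a,b)_∞ = +1.
v=5: a=5^3·(≡2), b=5^1·(≡1) mod 5; (2|5)=-1, (1|5)=+1; (−1)^{3·1·2}·(-1)^1·(+1)^3 = -1.
Ram(65, 455) = {5, 13}; no ℚ_5-point on the conic.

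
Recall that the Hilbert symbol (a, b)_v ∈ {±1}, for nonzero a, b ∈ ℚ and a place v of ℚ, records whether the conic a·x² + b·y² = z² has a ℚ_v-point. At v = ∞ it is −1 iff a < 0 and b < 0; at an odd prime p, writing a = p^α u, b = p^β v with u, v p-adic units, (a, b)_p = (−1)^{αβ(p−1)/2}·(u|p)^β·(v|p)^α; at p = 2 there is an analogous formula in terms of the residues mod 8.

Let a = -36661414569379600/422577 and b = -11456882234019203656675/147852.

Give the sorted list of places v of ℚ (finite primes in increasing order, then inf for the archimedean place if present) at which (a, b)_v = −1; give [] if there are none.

[2, 17, 41, 43, 47, inf]

(a, b) ≡ (-14228642337, -190281) mod (ℚ^×)²; places V = {2, 3, 5, 7, 11, 13, 17, 31, 37, 41, 43, 47, ∞}.
(a,b)_43: α=1, u≡25; β=2, v≡34 (mod 43); (25|43)=+1, (34|43)=-1; sign (−1)^0·+1^2·-1^1 = -1.
(a,b)_37: α=-1, u≡15; β=-2, v≡34 (mod 37); (15|37)=-1, (34|37)=+1; sign (−1)^0·-1^-2·+1^-1 = +1.
(a,b)_41: α=1, u≡15; β=1, v≡10 (mod 41); (15|41)=-1, (10|41)=+1; sign (−1)^0·-1^1·+1^1 = -1.
(a,b)_3: α=-5, u≡1; β=-3, v≡2 (mod 3); (1|3)=+1, (2|3)=-1; sign (−1)^1·+1^-3·-1^-5 = +1.
(a,b)_11: α=2, u≡4; β=4, v≡10 (mod 11); (4|11)=+1, (10|11)=-1; sign (−1)^0·+1^4·-1^2 = +1.
(a,b)_47: α=-1, u≡25; β=0, v≡38 (mod 47); (25|47)=+1, (38|47)=-1; sign (−1)^0·+1^0·-1^-1 = -1.
(a,b)_∞: sgn(-14228642337)=−, sgn(-190281)=−, so -1.
(a,b)_13: α=1, u≡4; β=1, v≡10 (mod 13); (4|13)=+1, (10|13)=+1; sign (−1)^0·+1^1·+1^1 = +1.
(a,b)_2: α=4, β=-2; u≡7, v≡7 (mod 8); ε(u)ε(v)=1·1, αω(v)=4·0, βω(u)=-2·0; sum ≡ 1  ⇒  -1.
(a,b)_7: α=1, u≡4; β=1, v≡3 (mod 7); (4|7)=+1, (3|7)=-1; sign (−1)^1·+1^1·-1^1 = +1.
(a,b)_31: α=2, u≡10; β=4, v≡20 (mod 31); (10|31)=+1, (20|31)=+1; sign (−1)^0·+1^4·+1^2 = +1.
(a,b)_5: α=2, u≡3; β=2, v≡4 (mod 5); (3|5)=-1, (4|5)=+1; sign (−1)^0·-1^2·+1^2 = +1.
(a,b)_17: α=3, u≡4; β=3, v≡6 (mod 17); (4|17)=+1, (6|17)=-1; sign (−1)^0·+1^3·-1^3 = -1.
Ram(-14228642337, -190281) = {2, 17, 41, 43, 47, ∞}; no ℚ_2-point on the conic.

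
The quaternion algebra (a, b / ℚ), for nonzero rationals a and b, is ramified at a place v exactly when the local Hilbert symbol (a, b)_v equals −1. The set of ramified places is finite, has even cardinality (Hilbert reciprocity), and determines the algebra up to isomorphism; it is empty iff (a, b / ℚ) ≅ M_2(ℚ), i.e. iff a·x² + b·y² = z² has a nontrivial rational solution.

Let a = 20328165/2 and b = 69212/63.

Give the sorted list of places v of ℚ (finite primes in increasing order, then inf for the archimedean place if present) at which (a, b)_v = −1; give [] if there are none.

[3, 13]

(a, b) ≡ (330, 1001) mod (ℚ^×)²; places V = {2, 3, 5, 7, 11, 13, ∞}.
(a,b)_5: α=1, u≡4; β=0, v≡4 (mod 5); (4|5)=+1, (4|5)=+1; sign (−1)^0·+1^0·+1^1 = +1.
(a,b)_11: α=1, u≡2; β=3, v≡1 (mod 11); (2|11)=-1, (1|11)=+1; sign (−1)^1·-1^3·+1^1 = +1.
(a,b)_∞: sgn(330)=+, sgn(1001)=+, so +1.
(a,b)_3: α=7, u≡2; β=-2, v≡2 (mod 3); (2|3)=-1, (2|3)=-1; sign (−1)^0·-1^-2·-1^7 = -1.
(a,b)_13: α=2, u≡11; β=1, v≡3 (mod 13); (11|13)=-1, (3|13)=+1; sign (−1)^0·-1^1·+1^2 = -1.
(a,b)_7: α=0, u≡2; β=-1, v≡5 (mod 7); (2|7)=+1, (5|7)=-1; sign (−1)^0·+1^-1·-1^0 = +1.
(a,b)_2: α=-1, β=2; u≡5, v≡1 (mod 8); ε(u)ε(v)=0·0, αω(v)=-1·0, βω(u)=2·1; sum ≡ 0  ⇒  +1.
|Ram(330, 1001)| = 2, even; anisotropic at {3, 13}.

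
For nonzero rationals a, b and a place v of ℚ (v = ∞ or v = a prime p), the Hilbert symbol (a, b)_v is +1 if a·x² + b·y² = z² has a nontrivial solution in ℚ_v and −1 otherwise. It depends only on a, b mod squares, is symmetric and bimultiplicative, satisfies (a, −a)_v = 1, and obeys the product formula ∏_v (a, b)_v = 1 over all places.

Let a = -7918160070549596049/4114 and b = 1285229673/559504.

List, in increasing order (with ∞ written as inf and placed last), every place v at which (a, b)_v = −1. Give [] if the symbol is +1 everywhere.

(a, b) ≡ (-1381794, 897) mod (ℚ^×)²; places V = {2, 3, 7, 11, 13, 17, 19, 23, 31, ∞}.
(a,b)_3: α=7, u≡1; β=5, v≡2 (mod 3); (1|3)=+1, (2|3)=-1; sign (−1)^1·+1^5·-1^7 = +1.
(a,b)_23: α=3, u≡14; β=1, v≡18 (mod 23); (14|23)=-1, (18|23)=+1; sign (−1)^1·-1^1·+1^3 = +1.
(a,b)_11: α=-2, u≡5; β=-2, v≡6 (mod 11); (5|11)=+1, (6|11)=-1; sign (−1)^0·+1^-2·-1^-2 = +1.
(a,b)_31: α=1, u≡4; β=0, v≡13 (mod 31); (4|31)=+1, (13|31)=-1; sign (−1)^0·+1^0·-1^1 = -1.
(a,b)_13: α=4, u≡5; β=1, v≡3 (mod 13); (5|13)=-1, (3|13)=+1; sign (−1)^0·-1^1·+1^4 = -1.
(a,b)_2: α=-1, β=-4; u≡7, v≡1 (mod 8); ε(u)ε(v)=1·0, αω(v)=-1·0, βω(u)=-4·0; sum ≡ 0  ⇒  +1.
(a,b)_17: α=-1, u≡14; β=-2, v≡13 (mod 17); (14|17)=-1, (13|17)=+1; sign (−1)^0·-1^-2·+1^-1 = +1.
(a,b)_∞: sgn(-1381794)=−, sgn(897)=+, so +1.
(a,b)_19: α=3, u≡17; β=2, v≡1 (mod 19); (17|19)=+1, (1|19)=+1; sign (−1)^0·+1^2·+1^3 = +1.
(a,b)_7: α=2, u≡6; β=2, v≡2 (mod 7); (6|7)=-1, (2|7)=+1; sign (−1)^0·-1^2·+1^2 = +1.
Ram(-1381794, 897) = {13, 31}; no ℚ_13-point on the conic.

[13, 31]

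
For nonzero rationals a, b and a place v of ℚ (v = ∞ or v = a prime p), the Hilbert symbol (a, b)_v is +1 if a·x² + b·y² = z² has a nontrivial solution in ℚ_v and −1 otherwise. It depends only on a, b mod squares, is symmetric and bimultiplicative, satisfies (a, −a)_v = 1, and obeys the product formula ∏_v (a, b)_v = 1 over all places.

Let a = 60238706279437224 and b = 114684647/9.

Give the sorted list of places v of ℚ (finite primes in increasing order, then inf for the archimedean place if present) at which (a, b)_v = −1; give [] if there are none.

Mod squares: a ≡ 308154, b ≡ 23. Check v ∈ {∞, 2, 3, 7, 11, 23, 29}.
v=2: v_2(a)=3, v_2(b)=0; units ≡ 5, 7 (mod 8); ε·ε+αω+βω = 0·1+3·0+0·1 ≡ 0  ⇒  (a,b)_2 = +1.
v=3: a=3^5·(≡1), b=3^-2·(≡2) mod 3; (1|3)=+1, (2|3)=-1; (−1)^{5·-2·1}·(+1)^-2·(-1)^5 = -1.
v=7: a=7^3·(≡6), b=7^2·(≡2) mod 7; (6|7)=-1, (2|7)=+1; (−1)^{3·2·3}·(-1)^2·(+1)^3 = +1.
v=∞: 308154 > 0 and 23 > 0  ⇒  (a,b)_∞ = +1.
v=23: a=23^1·(≡1), b=23^1·(≡3) mod 23; (1|23)=+1, (3|23)=+1; (−1)^{1·1·11}·(+1)^1·(+1)^1 = -1.
v=29: a=29^3·(≡14), b=29^2·(≡1) mod 29; (14|29)=-1, (1|29)=+1; (−1)^{3·2·14}·(-1)^2·(+1)^3 = +1.
v=11: a=11^5·(≡10), b=11^2·(≡4) mod 11; (10|11)=-1, (4|11)=+1; (−1)^{5·2·5}·(-1)^2·(+1)^5 = +1.
|Ram(308154, 23)| = 2, even; anisotropic at {3, 23}.

[3, 23]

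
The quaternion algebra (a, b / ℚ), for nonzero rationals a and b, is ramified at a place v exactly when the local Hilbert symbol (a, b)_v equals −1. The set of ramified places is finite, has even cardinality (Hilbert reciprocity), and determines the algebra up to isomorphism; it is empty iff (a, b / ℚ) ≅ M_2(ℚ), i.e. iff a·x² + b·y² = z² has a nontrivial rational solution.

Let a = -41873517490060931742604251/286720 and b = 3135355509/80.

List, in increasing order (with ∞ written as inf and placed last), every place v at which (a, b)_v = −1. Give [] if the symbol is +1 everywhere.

Mod squares: a ≡ -3570, b ≡ 3705. Check v ∈ {∞, 2, 3, 5, 7, 11, 13, 17, 19}.
v=11: a=11^8·(≡5), b=11^4·(≡4) mod 11; (5|11)=+1, (4|11)=+1; (−1)^{8·4·5}·(+1)^4·(+1)^8 = +1.
v=5: a=5^-1·(≡1), b=5^-1·(≡4) mod 5; (1|5)=+1, (4|5)=+1; (−1)^{-1·-1·2}·(+1)^-1·(+1)^-1 = +1.
v=13: a=13^2·(≡5), b=13^1·(≡3) mod 13; (5|13)=-1, (3|13)=+1; (−1)^{2·1·6}·(-1)^1·(+1)^2 = -1.
v=∞: -3570 < 0 and 3705 > 0  ⇒  (a,b)_∞ = +1.
v=17: a=17^9·(≡3), b=17^2·(≡9) mod 17; (3|17)=-1, (9|17)=+1; (−1)^{9·2·8}·(-1)^2·(+1)^9 = +1.
v=2: v_2(a)=-13, v_2(b)=-4; units ≡ 7, 1 (mod 8); ε·ε+αω+βω = 1·0+-13·0+-4·0 ≡ 0  ⇒  (a,b)_2 = +1.
v=19: a=19^2·(≡15), b=19^1·(≡11) mod 19; (15|19)=-1, (11|19)=+1; (−1)^{2·1·9}·(-1)^1·(+1)^2 = -1.
v=7: a=7^-1·(≡2), b=7^0·(≡2) mod 7; (2|7)=+1, (2|7)=+1; (−1)^{-1·0·3}·(+1)^0·(+1)^-1 = +1.
v=3: a=3^3·(≡1), b=3^1·(≡2) mod 3; (1|3)=+1, (2|3)=-1; (−1)^{3·1·1}·(+1)^1·(-1)^3 = +1.
Ram(-3570, 3705) = {13, 19}; no ℚ_13-point on the conic.

[13, 19]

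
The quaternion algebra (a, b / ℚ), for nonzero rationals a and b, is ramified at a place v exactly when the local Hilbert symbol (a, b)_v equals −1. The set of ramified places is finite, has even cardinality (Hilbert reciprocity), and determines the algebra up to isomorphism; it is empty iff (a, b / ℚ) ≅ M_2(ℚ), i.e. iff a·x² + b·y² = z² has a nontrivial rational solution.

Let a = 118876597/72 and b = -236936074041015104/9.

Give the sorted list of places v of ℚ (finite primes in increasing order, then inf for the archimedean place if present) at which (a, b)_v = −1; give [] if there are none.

[2, 37]

Mod squares: a ≡ 4852106, b ≡ -629. Check v ∈ {∞, 2, 3, 7, 17, 19, 29, 37}.
v=19: a=19^1·(≡14), b=19^2·(≡4) mod 19; (14|19)=-1, (4|19)=+1; (−1)^{1·2·9}·(-1)^2·(+1)^1 = +1.
v=3: a=3^-2·(≡2), b=3^-2·(≡1) mod 3; (2|3)=-1, (1|3)=+1; (−1)^{-2·-2·1}·(-1)^-2·(+1)^-2 = +1.
v=37: a=37^1·(≡7), b=37^3·(≡20) mod 37; (7|37)=+1, (20|37)=-1; (−1)^{1·3·18}·(+1)^3·(-1)^1 = -1.
v=17: a=17^1·(≡3), b=17^3·(≡14) mod 17; (3|17)=-1, (14|17)=-1; (−1)^{1·3·8}·(-1)^3·(-1)^1 = +1.
v=2: v_2(a)=-3, v_2(b)=6; units ≡ 5, 3 (mod 8); ε·ε+αω+βω = 0·1+-3·1+6·1 ≡ 1  ⇒  (a,b)_2 = -1.
v=∞: 4852106 > 0 and -629 < 0  ⇒  (a,b)_∞ = +1.
v=29: a=29^1·(≡1), b=29^2·(≡7) mod 29; (1|29)=+1, (7|29)=+1; (−1)^{1·2·14}·(+1)^2·(+1)^1 = +1.
v=7: a=7^3·(≡1), b=7^2·(≡2) mod 7; (1|7)=+1, (2|7)=+1; (−1)^{3·2·3}·(+1)^2·(+1)^3 = +1.
Ram(4852106, -629) = {2, 37}; no ℚ_2-point on the conic.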